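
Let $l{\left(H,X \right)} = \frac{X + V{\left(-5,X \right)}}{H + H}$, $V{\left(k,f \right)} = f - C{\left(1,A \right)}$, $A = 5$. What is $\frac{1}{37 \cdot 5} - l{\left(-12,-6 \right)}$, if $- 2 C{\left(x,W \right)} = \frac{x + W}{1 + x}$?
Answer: $- \frac{1279}{2960} \approx -0.43209$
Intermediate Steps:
$C{\left(x,W \right)} = - \frac{W + x}{2 \left(1 + x\right)}$ ($C{\left(x,W \right)} = - \frac{\left(x + W\right) \frac{1}{1 + x}}{2} = - \frac{\left(W + x\right) \frac{1}{1 + x}}{2} = - \frac{\frac{1}{1 + x} \left(W + x\right)}{2} = - \frac{W + x}{2 \left(1 + x\right)}$)
$V{\left(k,f \right)} = \frac{3}{2} + f$ ($V{\left(k,f \right)} = f - \frac{\left(-1\right) 5 - 1}{2 \left(1 + 1\right)} = f - \frac{-5 - 1}{2 \cdot 2} = f - \frac{1}{2} \cdot \frac{1}{2} \left(-6\right) = f - - \frac{3}{2} = f + \frac{3}{2} = \frac{3}{2} + f$)
$l{\left(H,X \right)} = \frac{\frac{3}{2} + 2 X}{2 H}$ ($l{\left(H,X \right)} = \frac{X + \left(\frac{3}{2} + X\right)}{H + H} = \frac{\frac{3}{2} + 2 X}{2 H}$)
$\frac{1}{37 \cdot 5} - l{\left(-12,-6 \right)} = \frac{1}{37 \cdot 5} - \frac{\frac{3}{4} - 6}{-12} = \frac{1}{185} - \left(- \frac{1}{12}\right) \left(- \frac{21}{4}\right) = \frac{1}{185} - \frac{7}{16} = - \frac{1279}{2960}$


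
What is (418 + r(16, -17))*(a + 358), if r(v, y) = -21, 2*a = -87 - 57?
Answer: 113542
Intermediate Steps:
a = -72 (a = (-87 - 57)/2 = (½)*(-144) = -72)
(418 + r(16, -17))*(a + 358) = (418 - 21)*(-72 + 358) = 397*286 = 113542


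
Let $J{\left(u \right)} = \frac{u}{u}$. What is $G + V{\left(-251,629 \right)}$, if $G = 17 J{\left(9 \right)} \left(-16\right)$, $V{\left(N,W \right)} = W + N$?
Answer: $106$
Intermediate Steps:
$V{\left(N,W \right)} = N + W$
$J{\left(u \right)} = 1$
$G = -272$ ($G = 17 \cdot 1 \left(-16\right) = 17 \left(-16\right) = -272$)
$G + V{\left(-251,629 \right)} = -272 + \left(-251 + 629\right) = -272 + 378 = 106$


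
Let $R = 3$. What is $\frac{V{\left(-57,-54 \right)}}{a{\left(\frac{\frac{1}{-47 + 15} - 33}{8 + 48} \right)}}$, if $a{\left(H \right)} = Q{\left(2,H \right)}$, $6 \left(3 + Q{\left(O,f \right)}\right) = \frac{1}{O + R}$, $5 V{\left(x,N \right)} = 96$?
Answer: $- \frac{576}{89} \approx -6.4719$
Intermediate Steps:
$V{\left(x,N \right)} = \frac{96}{5}$ ($V{\left(x,N \right)} = \frac{1}{5} \cdot 96 = \frac{96}{5}$)
$Q{\left(O,f \right)} = -3 + \frac{1}{6 \left(3 + O\right)}$ ($Q{\left(O,f \right)} = -3 + \frac{1}{6 \left(O + 3\right)} = -3 + \frac{1}{6 \left(3 + O\right)}$)
$a{\left(H \right)} = - \frac{89}{30}$ ($a{\left(H \right)} = \frac{-53 - 36}{6 \left(3 + 2\right)} = \frac{-53 - 36}{6 \cdot 5} = \frac{1}{6} \cdot \frac{1}{5} \left(-89\right) = - \frac{89}{30}$)
$\frac{V{\left(-57,-54 \right)}}{a{\left(\frac{\frac{1}{-47 + 15} - 33}{8 + 48} \right)}} = \frac{96}{5 \left(- \frac{89}{30}\right)} = \frac{96}{5} \left(- \frac{30}{89}\right) = - \frac{576}{89}$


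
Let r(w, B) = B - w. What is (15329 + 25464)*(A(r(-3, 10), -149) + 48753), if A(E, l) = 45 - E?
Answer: 1990086505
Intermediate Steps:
(15329 + 25464)*(A(r(-3, 10), -149) + 48753) = (15329 + 25464)*((45 - (10 - 1*(-3))) + 48753) = 40793*((45 - (10 + 3)) + 48753) = 40793*((45 - 1*13) + 48753) = 40793*((45 - 13) + 48753) = 40793*(32 + 48753) = 40793*48785 = 1990086505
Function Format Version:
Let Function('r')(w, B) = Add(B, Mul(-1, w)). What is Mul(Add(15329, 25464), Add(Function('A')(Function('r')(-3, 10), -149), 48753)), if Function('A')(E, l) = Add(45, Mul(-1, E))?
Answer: 1990086505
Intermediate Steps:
Mul(Add(15329, 25464), Add(Function('A')(Function('r')(-3, 10), -149), 48753)) = Mul(Add(15329, 25464), Add(Add(45, Mul(-1, Add(10, Mul(-1, -3)))), 48753)) = Mul(40793, Add(Add(45, Mul(-1, Add(10, 3))), 48753)) = Mul(40793, Add(Add(45, Mul(-1, 13)), 48753)) = Mul(40793, Add(Add(45, -13), 48753)) = Mul(40793, Add(32, 48753)) = Mul(40793, 48785) = 1990086505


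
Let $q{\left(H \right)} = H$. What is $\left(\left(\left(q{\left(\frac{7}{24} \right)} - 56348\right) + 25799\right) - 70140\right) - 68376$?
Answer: $- \frac{4057553}{24} \approx -1.6906 \cdot 10^{5}$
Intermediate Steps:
$\left(\left(\left(q{\left(\frac{7}{24} \right)} - 56348\right) + 25799\right) - 70140\right) - 68376 = \left(\left(\left(\frac{7}{24} - 56348\right) + 25799\right) - 70140\right) - 68376 = \left(\left(- \frac{1352345}{24} + 25799\right) - 70140\right) - 68376 = \left(- \frac{733169}{24} - 70140\right) - 68376 = - \frac{2416529}{24} - 68376 = - \frac{4057553}{24}$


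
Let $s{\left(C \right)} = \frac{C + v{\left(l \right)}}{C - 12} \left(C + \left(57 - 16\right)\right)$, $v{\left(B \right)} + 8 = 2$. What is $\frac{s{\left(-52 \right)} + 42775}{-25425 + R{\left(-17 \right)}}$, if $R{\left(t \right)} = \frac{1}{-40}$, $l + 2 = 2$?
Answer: $- \frac{235945}{140276} \approx -1.682$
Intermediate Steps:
$l = 0$ ($l = -2 + 2 = 0$)
$R{\left(t \right)} = - \frac{1}{40}$
$v{\left(B \right)} = -6$ ($v{\left(B \right)} = -8 + 2 = -6$)
$s{\left(C \right)} = \frac{\left(-6 + C\right) \left(41 + C\right)}{-12 + C}$ ($s{\left(C \right)} = \frac{C - 6}{C - 12} \left(C + \left(57 - 16\right)\right) = \frac{-6 + C}{-12 + C} \left(C + 41\right) = \frac{-6 + C}{-12 + C} \left(41 + C\right) = \frac{\left(-6 + C\right) \left(41 + C\right)}{-12 + C}$)
$\frac{s{\left(-52 \right)} + 42775}{-25425 + R{\left(-17 \right)}} = \frac{\frac{-246 + \left(-52\right)^{2} + 35 \left(-52\right)}{-12 - 52} + 42775}{-25425 - \frac{1}{40}} = \frac{\frac{-246 + 2704 - 1820}{-64} + 42775}{- \frac{1017001}{40}} = \left(\left(- \frac{1}{64}\right) 638 + 42775\right) \left(- \frac{40}{1017001}\right) = \left(- \frac{319}{32} + 42775\right) \left(- \frac{40}{1017001}\right) = \frac{1368481}{32} \left(- \frac{40}{1017001}\right) = - \frac{235945}{140276}$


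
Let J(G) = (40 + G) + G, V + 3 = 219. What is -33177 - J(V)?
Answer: -33649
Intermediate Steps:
V = 216 (V = -3 + 219 = 216)
J(G) = 40 + 2*G
-33177 - J(V) = -33177 - (40 + 2*216) = -33177 - (40 + 432) = -33177 - 1*472 = -33177 - 472 = -33649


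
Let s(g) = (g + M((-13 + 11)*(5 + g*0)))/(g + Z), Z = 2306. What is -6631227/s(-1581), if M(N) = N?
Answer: 4807639575/1591 ≈ 3.0218e+6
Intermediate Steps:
s(g) = (-10 + g)/(2306 + g) (s(g) = (g + (-13 + 11)*(5 + g*0))/(g + 2306) = (g - 2*(5 + 0))/(2306 + g) = (g - 2*5)/(2306 + g) = (g - 10)/(2306 + g) = (-10 + g)/(2306 + g))
-6631227/s(-1581) = -6631227*(2306 - 1581)/(-10 - 1581) = -6631227/(-1591/725) = -6631227*(-725/1591) = 4807639575/1591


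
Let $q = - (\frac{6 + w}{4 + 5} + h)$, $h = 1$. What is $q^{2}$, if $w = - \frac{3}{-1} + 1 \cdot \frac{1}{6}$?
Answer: $\frac{11881}{2916} \approx 4.0744$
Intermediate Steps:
$w = \frac{19}{6}$ ($w = \left(-3\right) \left(-1\right) + 1 \cdot \frac{1}{6} = 3 + \frac{1}{6} = \frac{19}{6} \approx 3.1667$)
$q = - \frac{109}{54}$ ($q = - (\frac{6 + \frac{19}{6}}{4 + 5} + 1) = - (\frac{55}{6 \cdot 9} + 1) = - (\frac{55}{6} \cdot \frac{1}{9} + 1) = - (\frac{55}{54} + 1) = \left(-1\right) \frac{109}{54} = - \frac{109}{54} \approx -2.0185$)
$q^{2} = \left(- \frac{109}{54}\right)^{2} = \frac{11881}{2916}$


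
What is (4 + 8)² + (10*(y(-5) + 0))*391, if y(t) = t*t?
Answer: 97894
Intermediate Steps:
y(t) = t²
(4 + 8)² + (10*(y(-5) + 0))*391 = (4 + 8)² + (10*((-5)² + 0))*391 = 12² + (10*(25 + 0))*391 = 144 + (10*25)*391 = 144 + 250*391 = 144 + 97750 = 97894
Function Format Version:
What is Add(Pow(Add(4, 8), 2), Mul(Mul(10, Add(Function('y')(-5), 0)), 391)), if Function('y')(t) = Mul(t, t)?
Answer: 97894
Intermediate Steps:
Function('y')(t) = Pow(t, 2)
Add(Pow(Add(4, 8), 2), Mul(Mul(10, Add(Function('y')(-5), 0)), 391)) = Add(Pow(Add(4, 8), 2), Mul(Mul(10, Add(Pow(-5, 2), 0)), 391)) = Add(Pow(12, 2), Mul(Mul(10, Add(25, 0)), 391)) = Add(144, Mul(Mul(10, 25), 391)) = Add(144, Mul(250, 391)) = Add(144, 97750) = 97894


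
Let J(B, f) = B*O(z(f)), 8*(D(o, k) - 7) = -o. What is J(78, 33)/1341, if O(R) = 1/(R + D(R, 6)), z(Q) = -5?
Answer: 208/9387 ≈ 0.022158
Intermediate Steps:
D(o, k) = 7 - o/8 (D(o, k) = 7 + (-o)/8 = 7 - o/8)
O(R) = 1/(7 + 7*R/8) (O(R) = 1/(R + (7 - R/8)) = 1/(7 + 7*R/8))
J(B, f) = 8*B/21 (J(B, f) = B*(8/(7*(8 - 5))) = B*((8/7)/3) = B*((8/7)*(1/3)) = B*(8/21) = 8*B/21)
J(78, 33)/1341 = ((8/21)*78)/1341 = (208/7)*(1/1341) = 208/9387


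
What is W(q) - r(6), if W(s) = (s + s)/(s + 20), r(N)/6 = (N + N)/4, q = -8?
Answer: -58/3 ≈ -19.333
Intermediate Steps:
r(N) = 3*N (r(N) = 6*((N + N)/4) = 6*((2*N)*(¼)) = 6*(N/2) = 3*N)
W(s) = 2*s/(20 + s) (W(s) = (2*s)/(20 + s) = 2*s/(20 + s))
W(q) - r(6) = 2*(-8)/(20 - 8) - 3*6 = 2*(-8)/12 - 1*18 = 2*(-8)*(1/12) - 18 = -4/3 - 18 = -58/3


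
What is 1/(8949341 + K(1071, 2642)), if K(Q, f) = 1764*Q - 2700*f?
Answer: 1/3705185 ≈ 2.6989e-7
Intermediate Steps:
K(Q, f) = -2700*f + 1764*Q
1/(8949341 + K(1071, 2642)) = 1/(8949341 + (-2700*2642 + 1764*1071)) = 1/(8949341 + (-7133400 + 1889244)) = 1/(8949341 - 5244156) = 1/3705185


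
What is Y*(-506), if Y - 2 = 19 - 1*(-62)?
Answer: -41998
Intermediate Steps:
Y = 83 (Y = 2 + (19 - 1*(-62)) = 2 + (19 + 62) = 2 + 81 = 83)
Y*(-506) = 83*(-506) = -41998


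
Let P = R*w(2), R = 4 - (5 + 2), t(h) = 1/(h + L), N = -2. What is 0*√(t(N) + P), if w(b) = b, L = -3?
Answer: 0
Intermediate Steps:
t(h) = 1/(-3 + h) (t(h) = 1/(h - 3) = 1/(-3 + h))
R = -3 (R = 4 - 1*7 = 4 - 7 = -3)
P = -6 (P = -3*2 = -6)
0*√(t(N) + P) = 0*√(1/(-3 - 2) - 6) = 0*√(1/(-5) - 6) = 0*√(-⅕ - 6) = 0*√(-31/5) = 0*(I*√155/5) = 0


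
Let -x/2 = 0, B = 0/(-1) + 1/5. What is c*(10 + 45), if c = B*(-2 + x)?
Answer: -22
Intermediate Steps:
B = 1/5 (B = 0*(-1) + 1*(1/5) = 0 + 1/5 = 1/5 ≈ 0.20000)
x = 0 (x = -2*0 = 0)
c = -2/5 (c = (-2 + 0)/5 = (1/5)*(-2) = -2/5 ≈ -0.40000)
c*(10 + 45) = -2*(10 + 45)/5 = -2/5*55 = -22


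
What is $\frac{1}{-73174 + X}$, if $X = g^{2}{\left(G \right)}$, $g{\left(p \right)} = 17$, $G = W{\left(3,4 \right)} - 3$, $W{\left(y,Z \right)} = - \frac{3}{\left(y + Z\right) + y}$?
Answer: $- \frac{1}{72885} \approx -1.372 \cdot 10^{-5}$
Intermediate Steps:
$W{\left(y,Z \right)} = - \frac{3}{Z + 2 y}$ ($W{\left(y,Z \right)} = - \frac{3}{\left(Z + y\right) + y} = - \frac{3}{Z + 2 y}$)
$G = - \frac{33}{10}$ ($G = - \frac{3}{4 + 2 \cdot 3} - 3 = - \frac{3}{4 + 6} - 3 = - \frac{3}{10} - 3 = - \frac{33}{10} \approx -3.3$)
$X = 289$ ($X = 17^{2} = 289$)
$\frac{1}{-73174 + X} = \frac{1}{-73174 + 289} = \frac{1}{-72885} = - \frac{1}{72885}$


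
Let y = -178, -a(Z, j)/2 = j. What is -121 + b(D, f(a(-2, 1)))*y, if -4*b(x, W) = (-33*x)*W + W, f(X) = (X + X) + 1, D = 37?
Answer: 162749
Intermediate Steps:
a(Z, j) = -2*j
f(X) = 1 + 2*X (f(X) = 2*X + 1 = 1 + 2*X)
b(x, W) = -W/4 + 33*W*x/4 (b(x, W) = -((-33*x)*W + W)/4 = -(-33*W*x + W)/4 = -(W - 33*W*x)/4 = -W/4 + 33*W*x/4)
-121 + b(D, f(a(-2, 1)))*y = -121 + ((1 + 2*(-2*1))*(-1 + 33*37)/4)*(-178) = -121 + ((1 + 2*(-2))*(-1 + 1221)/4)*(-178) = -121 + ((¼)*(1 - 4)*1220)*(-178) = -121 + ((¼)*(-3)*1220)*(-178) = -121 - 915*(-178) = -121 + 162870 = 162749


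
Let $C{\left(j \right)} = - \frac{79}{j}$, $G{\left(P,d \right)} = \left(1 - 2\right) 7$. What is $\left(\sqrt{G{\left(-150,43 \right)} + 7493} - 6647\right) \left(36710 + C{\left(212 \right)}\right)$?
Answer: $- \frac{51729885327}{212} + \frac{7782441 \sqrt{7486}}{212} \approx -2.4083 \cdot 10^{8}$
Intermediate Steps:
$G{\left(P,d \right)} = -7$ ($G{\left(P,d \right)} = \left(-1\right) 7 = -7$)
$\left(\sqrt{G{\left(-150,43 \right)} + 7493} - 6647\right) \left(36710 + C{\left(212 \right)}\right) = \left(\sqrt{-7 + 7493} - 6647\right) \left(36710 - \frac{79}{212}\right) = \left(\sqrt{7486} - 6647\right) \left(36710 - \frac{79}{212}\right) = \left(-6647 + \sqrt{7486}\right) \left(36710 - \frac{79}{212}\right) = \left(-6647 + \sqrt{7486}\right) \frac{7782441}{212} = - \frac{51729885327}{212} + \frac{7782441 \sqrt{7486}}{212}$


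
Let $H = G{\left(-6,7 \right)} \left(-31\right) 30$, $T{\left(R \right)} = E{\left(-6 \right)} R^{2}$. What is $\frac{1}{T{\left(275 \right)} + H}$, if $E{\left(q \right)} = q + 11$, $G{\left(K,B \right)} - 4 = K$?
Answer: $\frac{1}{379985} \approx 2.6317 \cdot 10^{-6}$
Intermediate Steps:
$G{\left(K,B \right)} = 4 + K$
$E{\left(q \right)} = 11 + q$
$T{\left(R \right)} = 5 R^{2}$ ($T{\left(R \right)} = \left(11 - 6\right) R^{2} = 5 R^{2}$)
$H = 1860$ ($H = \left(4 - 6\right) \left(-31\right) 30 = \left(-2\right) \left(-31\right) 30 = 62 \cdot 30 = 1860$)
$\frac{1}{T{\left(275 \right)} + H} = \frac{1}{5 \cdot 275^{2} + 1860} = \frac{1}{5 \cdot 75625 + 1860} = \frac{1}{378125 + 1860} = \frac{1}{379985}$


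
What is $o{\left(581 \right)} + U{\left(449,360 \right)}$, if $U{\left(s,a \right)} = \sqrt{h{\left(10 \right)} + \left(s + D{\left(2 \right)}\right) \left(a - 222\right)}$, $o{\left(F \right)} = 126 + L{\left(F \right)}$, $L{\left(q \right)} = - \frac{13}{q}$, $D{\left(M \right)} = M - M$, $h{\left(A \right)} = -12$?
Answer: $\frac{73193}{581} + 5 \sqrt{2478} \approx 374.88$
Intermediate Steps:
$D{\left(M \right)} = 0$
$o{\left(F \right)} = 126 - \frac{13}{F}$
$U{\left(s,a \right)} = \sqrt{-12 + s \left(-222 + a\right)}$ ($U{\left(s,a \right)} = \sqrt{-12 + \left(s + 0\right) \left(a - 222\right)} = \sqrt{-12 + s \left(-222 + a\right)}$)
$o{\left(581 \right)} + U{\left(449,360 \right)} = \left(126 - \frac{13}{581}\right) + \sqrt{-12 - 99678 + 360 \cdot 449} = \left(126 - \frac{13}{581}\right) + \sqrt{-12 - 99678 + 161640} = \left(126 - \frac{13}{581}\right) + \sqrt{61950} = \frac{73193}{581} + 5 \sqrt{2478}$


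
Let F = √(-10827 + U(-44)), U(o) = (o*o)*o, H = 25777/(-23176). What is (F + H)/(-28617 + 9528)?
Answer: 25777/442406664 - I*√96011/19089 ≈ 5.8265e-5 - 0.016232*I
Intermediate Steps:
H = -25777/23176 (H = 25777*(-1/23176) = -25777/23176 ≈ -1.1122)
U(o) = o³ (U(o) = o²*o = o³)
F = I*√96011 (F = √(-10827 + (-44)³) = √(-10827 - 85184) = √(-96011) = I*√96011 ≈ 309.86*I)
(F + H)/(-28617 + 9528) = (I*√96011 - 25777/23176)/(-28617 + 9528) = (-25777/23176 + I*√96011)/(-19089) = (-25777/23176 + I*√96011)*(-1/19089) = 25777/442406664 - I*√96011/19089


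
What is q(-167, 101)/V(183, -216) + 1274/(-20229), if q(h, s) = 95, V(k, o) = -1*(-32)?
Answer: 1880987/647328 ≈ 2.9058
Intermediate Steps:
V(k, o) = 32
q(-167, 101)/V(183, -216) + 1274/(-20229) = 95/32 + 1274/(-20229) = 95*(1/32) + 1274*(-1/20229) = 95/32 - 1274/20229 = 1880987/647328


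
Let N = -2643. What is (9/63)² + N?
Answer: -129506/49 ≈ -2643.0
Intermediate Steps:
(9/63)² + N = (9/63)² - 2643 = (9*(1/63))² - 2643 = (⅐)² - 2643 = 1/49 - 2643 = -129506/49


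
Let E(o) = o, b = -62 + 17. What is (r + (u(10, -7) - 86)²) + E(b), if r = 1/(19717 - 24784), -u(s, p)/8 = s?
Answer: 139398236/5067 ≈ 27511.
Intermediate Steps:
u(s, p) = -8*s
b = -45
r = -1/5067 (r = 1/(-5067) = -1/5067 ≈ -0.00019736)
(r + (u(10, -7) - 86)²) + E(b) = (-1/5067 + (-8*10 - 86)²) - 45 = (-1/5067 + (-80 - 86)²) - 45 = (-1/5067 + (-166)²) - 45 = (-1/5067 + 27556) - 45 = 139626251/5067 - 45 = 139398236/5067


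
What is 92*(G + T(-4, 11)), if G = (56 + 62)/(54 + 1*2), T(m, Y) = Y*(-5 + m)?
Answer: -62399/7 ≈ -8914.1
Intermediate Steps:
G = 59/28 (G = 118/(54 + 2) = 118/56 = 118*(1/56) = 59/28 ≈ 2.1071)
92*(G + T(-4, 11)) = 92*(59/28 + 11*(-5 - 4)) = 92*(59/28 + 11*(-9)) = 92*(59/28 - 99) = 92*(-2713/28) = -62399/7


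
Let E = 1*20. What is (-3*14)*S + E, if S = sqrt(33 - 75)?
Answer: 20 - 42*I*sqrt(42) ≈ 20.0 - 272.19*I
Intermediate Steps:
E = 20
S = I*sqrt(42) (S = sqrt(-42) = I*sqrt(42) ≈ 6.4807*I)
(-3*14)*S + E = (-3*14)*(I*sqrt(42)) + 20 = -42*I*sqrt(42) + 20 = 20 - 42*I*sqrt(42)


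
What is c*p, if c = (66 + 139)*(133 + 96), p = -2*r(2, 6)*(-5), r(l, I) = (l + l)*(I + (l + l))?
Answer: 18778000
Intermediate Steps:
r(l, I) = 2*l*(I + 2*l) (r(l, I) = (2*l)*(I + 2*l) = 2*l*(I + 2*l))
p = 400 (p = -4*2*(6 + 2*2)*(-5) = -4*2*(6 + 4)*(-5) = -4*2*10*(-5) = -2*40*(-5) = -80*(-5) = 400)
c = 46945 (c = 205*229 = 46945)
c*p = 46945*400 = 18778000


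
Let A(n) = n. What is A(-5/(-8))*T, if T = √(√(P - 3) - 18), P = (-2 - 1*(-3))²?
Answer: 5*√(-18 + I*√2)/8 ≈ 0.10409 + 2.6537*I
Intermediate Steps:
P = 1 (P = (-2 + 3)² = 1² = 1)
T = √(-18 + I*√2) (T = √(√(1 - 3) - 18) = √(√(-2) - 18) = √(I*√2 - 18) = √(-18 + I*√2) ≈ 0.16654 + 4.2459*I)
A(-5/(-8))*T = (-5/(-8))*√(-18 + I*√2) = (-5*(-⅛))*√(-18 + I*√2) = 5*√(-18 + I*√2)/8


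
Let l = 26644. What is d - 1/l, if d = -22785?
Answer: -607083541/26644 ≈ -22785.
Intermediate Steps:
d - 1/l = -22785 - 1/26644 = -607083541/26644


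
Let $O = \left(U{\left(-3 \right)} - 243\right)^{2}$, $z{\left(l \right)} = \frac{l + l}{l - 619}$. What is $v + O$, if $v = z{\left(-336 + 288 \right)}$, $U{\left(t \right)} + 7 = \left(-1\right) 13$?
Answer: $\frac{46135819}{667} \approx 69169.0$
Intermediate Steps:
$U{\left(t \right)} = -20$ ($U{\left(t \right)} = -7 - 13 = -20$)
$z{\left(l \right)} = \frac{2 l}{-619 + l}$
$v = \frac{96}{667}$ ($v = \frac{2 \left(-336 + 288\right)}{-619 + \left(-336 + 288\right)} = 2 \left(-48\right) \frac{1}{-619 - 48} = 2 \left(-48\right) \frac{1}{-667} = 2 \left(-48\right) \left(- \frac{1}{667}\right) = \frac{96}{667} \approx 0.14393$)
$O = 69169$ ($O = \left(-20 - 243\right)^{2} = \left(-263\right)^{2} = 69169$)
$v + O = \frac{96}{667} + 69169 = \frac{46135819}{667}$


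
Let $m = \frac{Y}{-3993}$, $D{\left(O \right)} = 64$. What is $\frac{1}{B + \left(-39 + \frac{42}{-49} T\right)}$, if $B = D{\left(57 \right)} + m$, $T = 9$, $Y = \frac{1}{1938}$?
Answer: $\frac{54169038}{936350507} \approx 0.057851$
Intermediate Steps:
$Y = \frac{1}{1938} \approx 0.000516$
$m = - \frac{1}{7738434}$ ($m = \frac{1}{1938 \left(-3993\right)} = \frac{1}{1938} \left(- \frac{1}{3993}\right) = - \frac{1}{7738434} \approx -1.2923 \cdot 10^{-7}$)
$B = \frac{495259775}{7738434}$ ($B = 64 - \frac{1}{7738434} = \frac{495259775}{7738434} \approx 64.0$)
$\frac{1}{B + \left(-39 + \frac{42}{-49} T\right)} = \frac{1}{\frac{495259775}{7738434} - \left(39 - \frac{42}{-49} \cdot 9\right)} = \frac{1}{\frac{495259775}{7738434} - \left(39 - 42 \left(- \frac{1}{49}\right) 9\right)} = \frac{1}{\frac{495259775}{7738434} - \frac{327}{7}} = \frac{1}{\frac{936350507}{54169038}} = \frac{54169038}{936350507}$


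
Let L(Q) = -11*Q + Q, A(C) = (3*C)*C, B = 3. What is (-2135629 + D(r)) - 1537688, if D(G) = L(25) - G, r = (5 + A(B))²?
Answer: -3674591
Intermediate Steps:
A(C) = 3*C²
L(Q) = -10*Q
r = 1024 (r = (5 + 3*3²)² = (5 + 3*9)² = (5 + 27)² = 32² = 1024)
D(G) = -250 - G (D(G) = -10*25 - G = -250 - G)
(-2135629 + D(r)) - 1537688 = (-2135629 + (-250 - 1*1024)) - 1537688 = (-2135629 + (-250 - 1024)) - 1537688 = (-2135629 - 1274) - 1537688 = -2136903 - 1537688 = -3674591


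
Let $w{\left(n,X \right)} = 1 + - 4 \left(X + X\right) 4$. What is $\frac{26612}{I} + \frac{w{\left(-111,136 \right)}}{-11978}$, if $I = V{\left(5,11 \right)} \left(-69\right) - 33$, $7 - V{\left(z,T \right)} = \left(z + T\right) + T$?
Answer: $\frac{324619333}{16134366} \approx 20.12$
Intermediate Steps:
$V{\left(z,T \right)} = 7 - z - 2 T$ ($V{\left(z,T \right)} = 7 - \left(\left(z + T\right) + T\right) = 7 - \left(\left(T + z\right) + T\right) = 7 - \left(z + 2 T\right) = 7 - z - 2 T$)
$w{\left(n,X \right)} = 1 - 32 X$ ($w{\left(n,X \right)} = 1 + - 4 \cdot 2 X 4 = 1 + - 8 X 4 = 1 - 32 X$)
$I = 1347$ ($I = \left(7 - 5 - 22\right) \left(-69\right) - 33 = \left(-20\right) \left(-69\right) - 33 = 1380 - 33 = 1347$)
$\frac{26612}{I} + \frac{w{\left(-111,136 \right)}}{-11978} = \frac{26612}{1347} + \frac{1 - 4352}{-11978} = 26612 \cdot \frac{1}{1347} + \left(1 - 4352\right) \left(- \frac{1}{11978}\right) = \frac{26612}{1347} - - \frac{4351}{11978} = \frac{26612}{1347} + \frac{4351}{11978} = \frac{324619333}{16134366}$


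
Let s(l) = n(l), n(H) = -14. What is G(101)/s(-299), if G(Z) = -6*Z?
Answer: 303/7 ≈ 43.286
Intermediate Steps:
s(l) = -14
G(101)/s(-299) = -6*101/(-14) = -606*(-1/14) = 303/7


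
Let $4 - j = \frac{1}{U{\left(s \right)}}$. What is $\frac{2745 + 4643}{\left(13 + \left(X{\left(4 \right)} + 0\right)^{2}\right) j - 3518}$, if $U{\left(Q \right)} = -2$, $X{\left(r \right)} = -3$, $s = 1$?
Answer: $- \frac{7388}{3419} \approx -2.1609$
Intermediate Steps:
$j = \frac{9}{2}$ ($j = 4 - \frac{1}{-2} = 4 - - \frac{1}{2} = 4 + \frac{1}{2} = \frac{9}{2} \approx 4.5$)
$\frac{2745 + 4643}{\left(13 + \left(X{\left(4 \right)} + 0\right)^{2}\right) j - 3518} = \frac{2745 + 4643}{\left(13 + \left(-3 + 0\right)^{2}\right) \frac{9}{2} - 3518} = \frac{7388}{\left(13 + \left(-3\right)^{2}\right) \frac{9}{2} - 3518} = \frac{7388}{\left(13 + 9\right) \frac{9}{2} - 3518} = \frac{7388}{22 \cdot \frac{9}{2} - 3518} = \frac{7388}{99 - 3518} = \frac{7388}{-3419} = 7388 \left(- \frac{1}{3419}\right) = - \frac{7388}{3419}$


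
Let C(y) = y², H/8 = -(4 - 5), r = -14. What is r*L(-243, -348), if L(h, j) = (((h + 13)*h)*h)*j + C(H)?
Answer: -66167948336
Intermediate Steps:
H = 8 (H = 8*(-(4 - 5)) = 8*(-1*(-1)) = 8*1 = 8)
L(h, j) = 64 + j*h²*(13 + h) (L(h, j) = (((h + 13)*h)*h)*j + 8² = (((13 + h)*h)*h)*j + 64 = ((h*(13 + h))*h)*j + 64 = (h²*(13 + h))*j + 64 = j*h²*(13 + h) + 64 = 64 + j*h²*(13 + h))
r*L(-243, -348) = -14*(64 - 348*(-243)³ + 13*(-348)*(-243)²) = -14*(64 - 348*(-14348907) + 13*(-348)*59049) = -14*(64 + 4993419636 - 267137676) = -14*4726282024 = -66167948336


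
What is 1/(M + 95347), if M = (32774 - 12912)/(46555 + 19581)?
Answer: 33068/3152944527 ≈ 1.0488e-5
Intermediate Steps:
M = 9931/33068 (M = 19862/66136 = 19862*(1/66136) = 9931/33068 ≈ 0.30032)
1/(M + 95347) = 1/(9931/33068 + 95347) = 1/(3152944527/33068) = 33068/3152944527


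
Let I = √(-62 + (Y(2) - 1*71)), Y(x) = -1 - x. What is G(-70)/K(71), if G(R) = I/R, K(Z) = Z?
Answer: -I*√34/2485 ≈ -0.0023465*I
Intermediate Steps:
I = 2*I*√34 (I = √(-62 + ((-1 - 1*2) - 1*71)) = √(-62 + ((-1 - 2) - 71)) = √(-62 + (-3 - 71)) = √(-62 - 74) = √(-136) = 2*I*√34 ≈ 11.662*I)
G(R) = 2*I*√34/R (G(R) = (2*I*√34)/R = 2*I*√34/R)
G(-70)/K(71) = (2*I*√34/(-70))/71 = (2*I*√34*(-1/70))*(1/71) = -I*√34/35*(1/71) = -I*√34/2485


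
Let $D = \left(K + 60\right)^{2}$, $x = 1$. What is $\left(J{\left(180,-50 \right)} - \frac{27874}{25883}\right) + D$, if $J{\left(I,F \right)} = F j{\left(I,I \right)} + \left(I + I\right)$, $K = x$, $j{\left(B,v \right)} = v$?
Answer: $- \frac{63961}{13} \approx -4920.1$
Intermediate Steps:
$K = 1$
$J{\left(I,F \right)} = 2 I + F I$ ($J{\left(I,F \right)} = F I + \left(I + I\right) = F I + 2 I = 2 I + F I$)
$D = 3721$ ($D = \left(1 + 60\right)^{2} = 61^{2} = 3721$)
$\left(J{\left(180,-50 \right)} - \frac{27874}{25883}\right) + D = \left(180 \left(2 - 50\right) - \frac{27874}{25883}\right) + 3721 = \left(180 \left(-48\right) - \frac{14}{13}\right) + 3721 = \left(-8640 - \frac{14}{13}\right) + 3721 = - \frac{112334}{13} + 3721 = - \frac{63961}{13}$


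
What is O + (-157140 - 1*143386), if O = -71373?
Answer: -371899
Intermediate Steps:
O + (-157140 - 1*143386) = -71373 + (-157140 - 1*143386) = -71373 + (-157140 - 143386) = -71373 - 300526 = -371899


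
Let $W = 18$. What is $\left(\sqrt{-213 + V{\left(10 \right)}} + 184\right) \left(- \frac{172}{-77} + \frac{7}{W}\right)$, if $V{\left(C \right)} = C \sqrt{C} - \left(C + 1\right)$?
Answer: $\frac{334420}{693} + \frac{3635 \sqrt{-224 + 10 \sqrt{10}}}{1386} \approx 482.57 + 36.376 i$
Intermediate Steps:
$V{\left(C \right)} = -1 + C^{\frac{3}{2}} - C$ ($V{\left(C \right)} = C^{\frac{3}{2}} - \left(1 + C\right) = -1 + C^{\frac{3}{2}} - C$)
$\left(\sqrt{-213 + V{\left(10 \right)}} + 184\right) \left(- \frac{172}{-77} + \frac{7}{W}\right) = \left(\sqrt{-213 - \left(11 - 10 \sqrt{10}\right)} + 184\right) \left(- \frac{172}{-77} + \frac{7}{18}\right) = \left(\sqrt{-213 - \left(11 - 10 \sqrt{10}\right)} + 184\right) \left(\left(-172\right) \left(- \frac{1}{77}\right) + 7 \cdot \frac{1}{18}\right) = \left(\sqrt{-213 - \left(11 - 10 \sqrt{10}\right)} + 184\right) \left(\frac{172}{77} + \frac{7}{18}\right) = \left(\sqrt{-224 + 10 \sqrt{10}} + 184\right) \frac{3635}{1386} = \left(184 + \sqrt{-224 + 10 \sqrt{10}}\right) \frac{3635}{1386} = \frac{334420}{693} + \frac{3635 \sqrt{-224 + 10 \sqrt{10}}}{1386}$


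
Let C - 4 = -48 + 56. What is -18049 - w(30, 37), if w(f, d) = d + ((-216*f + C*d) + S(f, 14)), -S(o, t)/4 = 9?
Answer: -12014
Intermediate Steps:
S(o, t) = -36 (S(o, t) = -4*9 = -36)
C = 12 (C = 4 + (-48 + 56) = 4 + 8 = 12)
w(f, d) = -36 - 216*f + 13*d (w(f, d) = d + ((-216*f + 12*d) - 36) = d + (-36 - 216*f + 12*d) = -36 - 216*f + 13*d)
-18049 - w(30, 37) = -18049 - (-36 - 216*30 + 13*37) = -18049 - (-36 - 6480 + 481) = -18049 - 1*(-6035) = -18049 + 6035 = -12014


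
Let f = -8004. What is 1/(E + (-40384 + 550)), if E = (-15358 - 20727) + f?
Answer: -1/83923 ≈ -1.1916e-5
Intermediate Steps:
E = -44089 (E = (-15358 - 20727) - 8004 = -36085 - 8004 = -44089)
1/(E + (-40384 + 550)) = 1/(-44089 + (-40384 + 550)) = 1/(-44089 - 39834) = 1/(-83923) = -1/83923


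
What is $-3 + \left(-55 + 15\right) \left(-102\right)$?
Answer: $4077$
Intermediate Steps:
$-3 + \left(-55 + 15\right) \left(-102\right) = -3 - -4080 = -3 + 4080 = 4077$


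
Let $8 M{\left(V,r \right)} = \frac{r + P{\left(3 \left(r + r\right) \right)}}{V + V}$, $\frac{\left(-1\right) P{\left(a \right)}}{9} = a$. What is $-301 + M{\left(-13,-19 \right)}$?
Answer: $- \frac{63615}{208} \approx -305.84$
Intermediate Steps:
$P{\left(a \right)} = - 9 a$
$M{\left(V,r \right)} = - \frac{53 r}{16 V}$ ($M{\left(V,r \right)} = \frac{\left(r - 9 \cdot 3 \left(r + r\right)\right) \frac{1}{V + V}}{8} = \frac{\left(r - 9 \cdot 3 \cdot 2 r\right) \frac{1}{2 V}}{8} = \frac{\left(r - 9 \cdot 6 r\right) \frac{1}{2 V}}{8} = \frac{\left(r - 54 r\right) \frac{1}{2 V}}{8} = \frac{- 53 r \frac{1}{2 V}}{8} = \frac{\left(- \frac{53}{2}\right) r \frac{1}{V}}{8} = - \frac{53 r}{16 V}$)
$-301 + M{\left(-13,-19 \right)} = -301 - - \frac{1007}{16 \left(-13\right)} = -301 - \left(- \frac{1007}{16}\right) \left(- \frac{1}{13}\right) = -301 - \frac{1007}{208} = - \frac{63615}{208}$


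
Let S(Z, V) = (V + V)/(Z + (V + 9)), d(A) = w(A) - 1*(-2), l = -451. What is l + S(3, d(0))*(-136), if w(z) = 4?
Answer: -1625/3 ≈ -541.67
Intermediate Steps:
d(A) = 6 (d(A) = 4 - 1*(-2) = 4 + 2 = 6)
S(Z, V) = 2*V/(9 + V + Z) (S(Z, V) = (2*V)/(Z + (9 + V)) = (2*V)/(9 + V + Z) = 2*V/(9 + V + Z))
l + S(3, d(0))*(-136) = -451 + (2*6/(9 + 6 + 3))*(-136) = -451 + (2*6/18)*(-136) = -451 + (2*6*(1/18))*(-136) = -451 + (⅔)*(-136) = -451 - 272/3 = -1625/3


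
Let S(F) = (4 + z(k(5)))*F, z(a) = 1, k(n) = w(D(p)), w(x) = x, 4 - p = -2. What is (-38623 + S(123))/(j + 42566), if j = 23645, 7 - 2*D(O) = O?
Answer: -38008/66211 ≈ -0.57404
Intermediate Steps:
p = 6 (p = 4 - 1*(-2) = 4 + 2 = 6)
D(O) = 7/2 - O/2
k(n) = 1/2 (k(n) = 7/2 - 1/2*6 = 7/2 - 3 = 1/2)
S(F) = 5*F (S(F) = (4 + 1)*F = 5*F)
(-38623 + S(123))/(j + 42566) = (-38623 + 5*123)/(23645 + 42566) = (-38623 + 615)/66211 = -38008*1/66211 = -38008/66211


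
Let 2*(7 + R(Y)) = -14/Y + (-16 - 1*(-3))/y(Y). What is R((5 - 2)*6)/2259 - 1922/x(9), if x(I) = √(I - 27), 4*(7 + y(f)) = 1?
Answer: -347/121986 + 961*I*√2/3 ≈ -0.0028446 + 453.02*I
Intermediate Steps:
y(f) = -27/4 (y(f) = -7 + (¼)*1 = -7 + ¼ = -27/4)
x(I) = √(-27 + I)
R(Y) = -163/27 - 7/Y (R(Y) = -7 + (-14/Y + (-16 - 1*(-3))/(-27/4))/2 = -7 + (-14/Y + (-16 + 3)*(-4/27))/2 = -7 + (-14/Y - 13*(-4/27))/2 = -7 + (-14/Y + 52/27)/2 = -7 + (52/27 - 14/Y)/2 = -7 + (26/27 - 7/Y) = -163/27 - 7/Y)
R((5 - 2)*6)/2259 - 1922/x(9) = (-163/27 - 7*1/(6*(5 - 2)))/2259 - 1922/√(-27 + 9) = (-163/27 - 7/(3*6))*(1/2259) - 1922*(-I*√2/6) = (-163/27 - 7/18)*(1/2259) - 1922*(-I*√2/6) = (-163/27 - 7*1/18)*(1/2259) - (-961)*I*√2/3 = (-163/27 - 7/18)*(1/2259) + 961*I*√2/3 = -347/54*1/2259 + 961*I*√2/3 = -347/121986 + 961*I*√2/3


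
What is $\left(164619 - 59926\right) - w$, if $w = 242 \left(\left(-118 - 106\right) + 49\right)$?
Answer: $147043$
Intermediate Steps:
$w = -42350$ ($w = 242 \left(-224 + 49\right) = 242 \left(-175\right) = -42350$)
$\left(164619 - 59926\right) - w = \left(164619 - 59926\right) - -42350 = 104693 + 42350 = 147043$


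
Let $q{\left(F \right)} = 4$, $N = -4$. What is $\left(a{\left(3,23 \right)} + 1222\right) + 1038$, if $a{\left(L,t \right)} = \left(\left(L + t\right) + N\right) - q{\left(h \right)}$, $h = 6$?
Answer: $2278$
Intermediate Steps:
$a{\left(L,t \right)} = -8 + L + t$ ($a{\left(L,t \right)} = \left(\left(L + t\right) - 4\right) - 4 = \left(-4 + L + t\right) - 4 = -8 + L + t$)
$\left(a{\left(3,23 \right)} + 1222\right) + 1038 = \left(\left(-8 + 3 + 23\right) + 1222\right) + 1038 = \left(18 + 1222\right) + 1038 = 1240 + 1038 = 2278$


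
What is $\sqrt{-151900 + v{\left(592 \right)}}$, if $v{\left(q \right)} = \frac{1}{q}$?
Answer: $\frac{i \sqrt{3327217563}}{148} \approx 389.74 i$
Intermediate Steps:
$\sqrt{-151900 + v{\left(592 \right)}} = \sqrt{-151900 + \frac{1}{592}} = \sqrt{- \frac{89924799}{592}} = \frac{i \sqrt{3327217563}}{148}$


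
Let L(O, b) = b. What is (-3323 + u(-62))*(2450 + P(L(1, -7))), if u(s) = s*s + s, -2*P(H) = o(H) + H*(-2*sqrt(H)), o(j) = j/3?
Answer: 2250171/2 - 3213*I*sqrt(7) ≈ 1.1251e+6 - 8500.8*I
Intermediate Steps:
o(j) = j/3 (o(j) = j*(1/3) = j/3)
P(H) = H**(3/2) - H/6 (P(H) = -(H/3 + H*(-2*sqrt(H)))/2 = -(H/3 - 2*H**(3/2))/2 = -(-2*H**(3/2) + H/3)/2 = H**(3/2) - H/6)
u(s) = s + s**2 (u(s) = s**2 + s = s + s**2)
(-3323 + u(-62))*(2450 + P(L(1, -7))) = (-3323 - 62*(1 - 62))*(2450 + ((-7)**(3/2) - 1/6*(-7))) = (-3323 - 62*(-61))*(2450 + (-7*I*sqrt(7) + 7/6)) = (-3323 + 3782)*(2450 + (7/6 - 7*I*sqrt(7))) = 459*(14707/6 - 7*I*sqrt(7)) = 2250171/2 - 3213*I*sqrt(7)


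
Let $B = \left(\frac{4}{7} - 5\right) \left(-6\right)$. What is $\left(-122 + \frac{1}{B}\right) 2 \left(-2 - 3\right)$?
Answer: $\frac{113425}{93} \approx 1219.6$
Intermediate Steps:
$B = \frac{186}{7}$ ($B = \left(4 \cdot \frac{1}{7} - 5\right) \left(-6\right) = \left(\frac{4}{7} - 5\right) \left(-6\right) = \left(- \frac{31}{7}\right) \left(-6\right) = \frac{186}{7} \approx 26.571$)
$\left(-122 + \frac{1}{B}\right) 2 \left(-2 - 3\right) = \left(-122 + \frac{1}{\frac{186}{7}}\right) 2 \left(-2 - 3\right) = \left(-122 + \frac{7}{186}\right) 2 \left(-5\right) = \left(- \frac{22685}{186}\right) \left(-10\right) = \frac{113425}{93}$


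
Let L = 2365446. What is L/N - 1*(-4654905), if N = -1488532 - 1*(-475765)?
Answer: 1571443935563/337589 ≈ 4.6549e+6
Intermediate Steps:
N = -1012767 (N = -1488532 + 475765 = -1012767)
L/N - 1*(-4654905) = 2365446/(-1012767) - 1*(-4654905) = 2365446*(-1/1012767) + 4654905 = -788482/337589 + 4654905 = 1571443935563/337589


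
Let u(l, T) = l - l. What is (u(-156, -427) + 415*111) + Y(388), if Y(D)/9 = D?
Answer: 49557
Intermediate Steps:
Y(D) = 9*D
u(l, T) = 0
(u(-156, -427) + 415*111) + Y(388) = (0 + 415*111) + 9*388 = (0 + 46065) + 3492 = 46065 + 3492 = 49557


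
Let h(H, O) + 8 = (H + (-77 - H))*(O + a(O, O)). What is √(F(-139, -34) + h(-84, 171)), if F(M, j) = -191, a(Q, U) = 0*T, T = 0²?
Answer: I*√13366 ≈ 115.61*I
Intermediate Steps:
T = 0
a(Q, U) = 0 (a(Q, U) = 0*0 = 0)
h(H, O) = -8 - 77*O (h(H, O) = -8 + (H + (-77 - H))*(O + 0) = -8 - 77*O)
√(F(-139, -34) + h(-84, 171)) = √(-191 + (-8 - 77*171)) = √(-191 + (-8 - 13167)) = √(-191 - 13175) = √(-13366) = I*√13366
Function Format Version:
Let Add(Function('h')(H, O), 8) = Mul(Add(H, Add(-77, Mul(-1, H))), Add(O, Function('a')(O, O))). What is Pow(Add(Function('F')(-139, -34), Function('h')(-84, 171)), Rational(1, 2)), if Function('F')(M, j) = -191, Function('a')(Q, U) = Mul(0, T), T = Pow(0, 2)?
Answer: Mul(I, Pow(13366, Rational(1, 2))) ≈ Mul(115.61, I)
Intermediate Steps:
T = 0
Function('a')(Q, U) = 0 (Function('a')(Q, U) = Mul(0, 0) = 0)
Function('h')(H, O) = Add(-8, Mul(-77, O)) (Function('h')(H, O) = Add(-8, Mul(Add(H, Add(-77, Mul(-1, H))), Add(O, 0))) = Add(-8, Mul(-77, O)))
Pow(Add(Function('F')(-139, -34), Function('h')(-84, 171)), Rational(1, 2)) = Pow(Add(-191, Add(-8, Mul(-77, 171))), Rational(1, 2)) = Pow(Add(-191, Add(-8, -13167)), Rational(1, 2)) = Pow(Add(-191, -13175), Rational(1, 2)) = Pow(-13366, Rational(1, 2)) = Mul(I, Pow(13366, Rational(1, 2)))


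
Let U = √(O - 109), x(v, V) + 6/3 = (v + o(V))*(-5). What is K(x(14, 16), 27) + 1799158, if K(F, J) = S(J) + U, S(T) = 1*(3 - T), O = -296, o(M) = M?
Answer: 1799134 + 9*I*√5 ≈ 1.7991e+6 + 20.125*I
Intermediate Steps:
S(T) = 3 - T
x(v, V) = -2 - 5*V - 5*v (x(v, V) = -2 + (v + V)*(-5) = -2 + (V + v)*(-5) = -2 + (-5*V - 5*v) = -2 - 5*V - 5*v)
U = 9*I*√5 (U = √(-296 - 109) = √(-405) = 9*I*√5 ≈ 20.125*I)
K(F, J) = 3 - J + 9*I*√5 (K(F, J) = (3 - J) + 9*I*√5 = 3 - J + 9*I*√5)
K(x(14, 16), 27) + 1799158 = (3 - 1*27 + 9*I*√5) + 1799158 = (3 - 27 + 9*I*√5) + 1799158 = (-24 + 9*I*√5) + 1799158 = 1799134 + 9*I*√5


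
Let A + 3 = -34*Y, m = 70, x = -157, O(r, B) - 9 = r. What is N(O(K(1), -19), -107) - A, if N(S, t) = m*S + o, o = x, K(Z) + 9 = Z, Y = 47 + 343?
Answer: 13176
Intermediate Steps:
Y = 390
K(Z) = -9 + Z
O(r, B) = 9 + r
o = -157
N(S, t) = -157 + 70*S (N(S, t) = 70*S - 157 = -157 + 70*S)
A = -13263 (A = -3 - 34*390 = -3 - 13260 = -13263)
N(O(K(1), -19), -107) - A = (-157 + 70*(9 + (-9 + 1))) - 1*(-13263) = (-157 + 70*(9 - 8)) + 13263 = (-157 + 70*1) + 13263 = (-157 + 70) + 13263 = -87 + 13263 = 13176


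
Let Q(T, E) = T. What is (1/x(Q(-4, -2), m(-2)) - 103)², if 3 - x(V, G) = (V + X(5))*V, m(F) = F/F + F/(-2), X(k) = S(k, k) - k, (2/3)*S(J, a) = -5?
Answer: 42120100/3969 ≈ 10612.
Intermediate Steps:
S(J, a) = -15/2 (S(J, a) = (3/2)*(-5) = -15/2)
X(k) = -15/2 - k
m(F) = 1 - F/2 (m(F) = 1 + F*(-½) = 1 - F/2)
x(V, G) = 3 - V*(-25/2 + V) (x(V, G) = 3 - (V + (-15/2 - 1*5))*V = 3 - (V + (-15/2 - 5))*V = 3 - (V - 25/2)*V = 3 - (-25/2 + V)*V = 3 - V*(-25/2 + V))
(1/x(Q(-4, -2), m(-2)) - 103)² = (1/(3 - 1*(-4)² + (25/2)*(-4)) - 103)² = (1/(3 - 1*16 - 50) - 103)² = (1/(3 - 16 - 50) - 103)² = (1/(-63) - 103)² = (-1/63 - 103)² = (-6490/63)² = 42120100/3969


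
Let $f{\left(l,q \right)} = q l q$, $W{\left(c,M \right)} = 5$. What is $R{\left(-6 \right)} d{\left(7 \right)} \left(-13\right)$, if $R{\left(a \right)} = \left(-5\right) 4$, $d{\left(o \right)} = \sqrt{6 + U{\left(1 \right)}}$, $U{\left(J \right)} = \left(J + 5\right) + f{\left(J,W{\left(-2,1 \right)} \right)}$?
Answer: $260 \sqrt{37} \approx 1581.5$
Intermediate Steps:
$f{\left(l,q \right)} = l q^{2}$ ($f{\left(l,q \right)} = l q q = l q^{2}$)
$U{\left(J \right)} = 5 + 26 J$ ($U{\left(J \right)} = \left(J + 5\right) + J 5^{2} = \left(5 + J\right) + J 25 = \left(5 + J\right) + 25 J = 5 + 26 J$)
$d{\left(o \right)} = \sqrt{37}$ ($d{\left(o \right)} = \sqrt{6 + \left(5 + 26 \cdot 1\right)} = \sqrt{6 + \left(5 + 26\right)} = \sqrt{6 + 31} = \sqrt{37}$)
$R{\left(a \right)} = -20$
$R{\left(-6 \right)} d{\left(7 \right)} \left(-13\right) = - 20 \sqrt{37} \left(-13\right) = 260 \sqrt{37}$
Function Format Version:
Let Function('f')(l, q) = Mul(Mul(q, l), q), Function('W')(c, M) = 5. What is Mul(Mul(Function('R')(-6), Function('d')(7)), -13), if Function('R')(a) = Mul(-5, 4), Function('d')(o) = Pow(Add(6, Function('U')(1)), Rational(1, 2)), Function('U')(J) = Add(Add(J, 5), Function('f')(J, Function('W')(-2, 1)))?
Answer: Mul(260, Pow(37, Rational(1, 2))) ≈ 1581.5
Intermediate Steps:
Function('f')(l, q) = Mul(l, Pow(q, 2)) (Function('f')(l, q) = Mul(Mul(l, q), q) = Mul(l, Pow(q, 2)))
Function('U')(J) = Add(5, Mul(26, J)) (Function('U')(J) = Add(Add(J, 5), Mul(J, Pow(5, 2))) = Add(Add(5, J), Mul(J, 25)) = Add(Add(5, J), Mul(25, J)) = Add(5, Mul(26, J)))
Function('d')(o) = Pow(37, Rational(1, 2)) (Function('d')(o) = Pow(Add(6, Add(5, Mul(26, 1))), Rational(1, 2)) = Pow(Add(6, Add(5, 26)), Rational(1, 2)) = Pow(Add(6, 31), Rational(1, 2)) = Pow(37, Rational(1, 2)))
Function('R')(a) = -20
Mul(Mul(Function('R')(-6), Function('d')(7)), -13) = Mul(Mul(-20, Pow(37, Rational(1, 2))), -13) = Mul(260, Pow(37, Rational(1, 2)))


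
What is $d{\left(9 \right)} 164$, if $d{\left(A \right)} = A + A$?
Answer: $2952$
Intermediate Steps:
$d{\left(A \right)} = 2 A$
$d{\left(9 \right)} 164 = 2 \cdot 9 \cdot 164 = 18 \cdot 164 = 2952$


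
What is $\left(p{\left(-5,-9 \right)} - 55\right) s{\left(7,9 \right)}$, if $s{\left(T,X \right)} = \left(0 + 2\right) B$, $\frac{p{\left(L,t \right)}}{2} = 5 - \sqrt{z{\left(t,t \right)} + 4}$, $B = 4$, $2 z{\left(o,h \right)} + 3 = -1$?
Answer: $-360 - 16 \sqrt{2} \approx -382.63$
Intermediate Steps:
$z{\left(o,h \right)} = -2$ ($z{\left(o,h \right)} = - \frac{3}{2} + \frac{1}{2} \left(-1\right) = - \frac{3}{2} - \frac{1}{2} = -2$)
$p{\left(L,t \right)} = 10 - 2 \sqrt{2}$ ($p{\left(L,t \right)} = 2 \left(5 - \sqrt{-2 + 4}\right) = 2 \left(5 - \sqrt{2}\right) = 10 - 2 \sqrt{2}$)
$s{\left(T,X \right)} = 8$ ($s{\left(T,X \right)} = \left(0 + 2\right) 4 = 2 \cdot 4 = 8$)
$\left(p{\left(-5,-9 \right)} - 55\right) s{\left(7,9 \right)} = \left(\left(10 - 2 \sqrt{2}\right) - 55\right) 8 = \left(-45 - 2 \sqrt{2}\right) 8 = -360 - 16 \sqrt{2}$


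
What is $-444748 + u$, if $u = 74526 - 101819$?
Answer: $-472041$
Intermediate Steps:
$u = -27293$ ($u = 74526 - 101819 = -27293$)
$-444748 + u = -444748 - 27293 = -472041$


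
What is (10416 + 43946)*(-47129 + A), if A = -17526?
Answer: -3514775110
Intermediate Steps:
(10416 + 43946)*(-47129 + A) = (10416 + 43946)*(-47129 - 17526) = 54362*(-64655) = -3514775110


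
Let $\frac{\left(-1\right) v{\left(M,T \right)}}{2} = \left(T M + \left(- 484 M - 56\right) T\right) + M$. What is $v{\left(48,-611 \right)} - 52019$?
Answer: $-28451395$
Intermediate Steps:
$v{\left(M,T \right)} = - 2 M - 2 M T - 2 T \left(-56 - 484 M\right)$ ($v{\left(M,T \right)} = - 2 \left(\left(T M + \left(- 484 M - 56\right) T\right) + M\right) = - 2 \left(\left(M T + \left(-56 - 484 M\right) T\right) + M\right) = - 2 \left(\left(M T + T \left(-56 - 484 M\right)\right) + M\right) = - 2 \left(M + M T + T \left(-56 - 484 M\right)\right) = - 2 M - 2 M T - 2 T \left(-56 - 484 M\right)$)
$v{\left(48,-611 \right)} - 52019 = \left(\left(-2\right) 48 + 112 \left(-611\right) + 966 \cdot 48 \left(-611\right)\right) - 52019 = \left(-96 - 68432 - 28330848\right) - 52019 = -28399376 - 52019 = -28451395$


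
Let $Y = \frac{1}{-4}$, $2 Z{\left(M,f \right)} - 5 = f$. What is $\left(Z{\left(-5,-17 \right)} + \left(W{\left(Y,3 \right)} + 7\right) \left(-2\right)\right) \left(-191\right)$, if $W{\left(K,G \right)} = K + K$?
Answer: $3629$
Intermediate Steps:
$Z{\left(M,f \right)} = \frac{5}{2} + \frac{f}{2}$
$Y = - \frac{1}{4} \approx -0.25$
$W{\left(K,G \right)} = 2 K$
$\left(Z{\left(-5,-17 \right)} + \left(W{\left(Y,3 \right)} + 7\right) \left(-2\right)\right) \left(-191\right) = \left(\left(\frac{5}{2} + \frac{1}{2} \left(-17\right)\right) + \left(2 \left(- \frac{1}{4}\right) + 7\right) \left(-2\right)\right) \left(-191\right) = \left(\left(\frac{5}{2} - \frac{17}{2}\right) + \left(- \frac{1}{2} + 7\right) \left(-2\right)\right) \left(-191\right) = \left(-6 + \frac{13}{2} \left(-2\right)\right) \left(-191\right) = \left(-6 - 13\right) \left(-191\right) = \left(-19\right) \left(-191\right) = 3629$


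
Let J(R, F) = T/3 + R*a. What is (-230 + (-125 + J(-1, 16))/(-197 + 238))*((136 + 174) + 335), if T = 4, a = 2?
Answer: -6163405/41 ≈ -1.5033e+5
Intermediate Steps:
J(R, F) = 4/3 + 2*R (J(R, F) = 4/3 + R*2 = 4*(⅓) + 2*R = 4/3 + 2*R)
(-230 + (-125 + J(-1, 16))/(-197 + 238))*((136 + 174) + 335) = (-230 + (-125 + (4/3 + 2*(-1)))/(-197 + 238))*((136 + 174) + 335) = (-230 + (-125 + (4/3 - 2))/41)*(310 + 335) = (-230 + (-125 - ⅔)*(1/41))*645 = (-230 - 377/3*1/41)*645 = (-230 - 377/123)*645 = -28667/123*645 = -6163405/41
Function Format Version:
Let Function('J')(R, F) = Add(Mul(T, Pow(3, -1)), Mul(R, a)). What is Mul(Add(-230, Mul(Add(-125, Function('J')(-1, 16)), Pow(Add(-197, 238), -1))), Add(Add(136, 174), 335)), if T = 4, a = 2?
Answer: Rational(-6163405, 41) ≈ -1.5033e+5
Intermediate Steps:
Function('J')(R, F) = Add(Rational(4, 3), Mul(2, R)) (Function('J')(R, F) = Add(Mul(4, Pow(3, -1)), Mul(R, 2)) = Add(Mul(4, Rational(1, 3)), Mul(2, R)) = Add(Rational(4, 3), Mul(2, R)))
Mul(Add(-230, Mul(Add(-125, Function('J')(-1, 16)), Pow(Add(-197, 238), -1))), Add(Add(136, 174), 335)) = Mul(Add(-230, Mul(Add(-125, Add(Rational(4, 3), Mul(2, -1))), Pow(Add(-197, 238), -1))), Add(Add(136, 174), 335)) = Mul(Add(-230, Mul(Add(-125, Add(Rational(4, 3), -2)), Pow(41, -1))), Add(310, 335)) = Mul(Add(-230, Mul(Add(-125, Rational(-2, 3)), Rational(1, 41))), 645) = Mul(Add(-230, Mul(Rational(-377, 3), Rational(1, 41))), 645) = Mul(Add(-230, Rational(-377, 123)), 645) = Mul(Rational(-28667, 123), 645) = Rational(-6163405, 41)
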